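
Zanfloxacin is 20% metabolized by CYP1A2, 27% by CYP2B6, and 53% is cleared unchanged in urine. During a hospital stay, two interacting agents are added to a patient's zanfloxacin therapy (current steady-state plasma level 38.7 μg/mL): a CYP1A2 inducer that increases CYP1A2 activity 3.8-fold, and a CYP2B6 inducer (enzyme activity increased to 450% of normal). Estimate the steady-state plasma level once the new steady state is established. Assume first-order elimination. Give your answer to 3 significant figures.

The CYP1A2 pathway (20% of clearance) rises to 3.8× activity: 0.2 × 3.8 = 0.76.
The CYP2B6 pathway (27% of clearance) rises to 4.5× activity: 0.27 × 4.5 = 1.215.
The remaining 53% of clearance is unaffected.
Relative clearance = 0.76 + 1.215 + 0.53 = 2.505.
Dividing the baseline by the relative clearance: 38.7 / 2.505 = 15.4 μg/mL.

15.4 μg/mL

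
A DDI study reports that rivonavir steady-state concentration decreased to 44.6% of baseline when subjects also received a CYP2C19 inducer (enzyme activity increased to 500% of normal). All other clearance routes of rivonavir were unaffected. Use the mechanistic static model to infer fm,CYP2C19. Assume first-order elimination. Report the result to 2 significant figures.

0.31

Write x for the fraction cleared via CYP2C19. The observed steady-state concentration change means clearance rose to 1/0.446 = 2.242 of baseline.
Setting x·5 + (1 − x) = 2.242 and solving: x = (2.242 − 1)/(5 − 1) = 0.31.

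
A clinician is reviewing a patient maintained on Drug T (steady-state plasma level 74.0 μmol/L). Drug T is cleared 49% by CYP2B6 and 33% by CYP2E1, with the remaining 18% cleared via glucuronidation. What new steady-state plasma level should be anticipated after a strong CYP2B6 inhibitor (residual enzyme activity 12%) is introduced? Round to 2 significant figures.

1.3 × 10² μmol/L

The CYP2B6 pathway (49% of clearance) falls to 0.12× activity: 0.49 × 0.12 = 0.0588.
CYP2E1 (33%) and the residual 18% are unaffected.
New clearance relative to baseline: 0.0588 + 0.33 + 0.18 = 0.5688.
New steady-state plasma level = baseline ÷ relative clearance = 74.0 / 0.5688 = 1.3 × 10² μmol/L.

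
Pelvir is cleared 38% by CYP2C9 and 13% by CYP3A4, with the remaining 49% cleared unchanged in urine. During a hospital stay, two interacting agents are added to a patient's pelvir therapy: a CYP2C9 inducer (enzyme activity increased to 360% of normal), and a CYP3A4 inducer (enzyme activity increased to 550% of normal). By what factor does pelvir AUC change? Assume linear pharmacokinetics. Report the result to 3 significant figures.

CYP2C9: 0.38 × 3.6 = 1.368
CYP3A4: 0.13 × 5.5 = 0.715
Other: 0.49 (unchanged)
CL_new/CL_old = 1.368 + 0.715 + 0.49 = 2.573.
Because AUC varies inversely with clearance, the combined effect is 1 / 2.573 = 0.389.

0.389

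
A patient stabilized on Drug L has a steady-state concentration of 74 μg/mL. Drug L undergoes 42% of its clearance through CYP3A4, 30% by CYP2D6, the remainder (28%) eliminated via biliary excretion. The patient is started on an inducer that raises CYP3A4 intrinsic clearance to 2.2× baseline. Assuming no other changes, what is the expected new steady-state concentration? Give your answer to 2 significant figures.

49 μg/mL

The CYP3A4 pathway (42% of clearance) increases to 2.2× activity: 0.42 × 2.2 = 0.924.
CYP2D6 (30%) and the residual 28% are unaffected.
New clearance relative to baseline: 0.924 + 0.3 + 0.28 = 1.504.
Steady-state concentration ∝ 1/CL, so new value = 74 / 1.504 = 49 μg/mL.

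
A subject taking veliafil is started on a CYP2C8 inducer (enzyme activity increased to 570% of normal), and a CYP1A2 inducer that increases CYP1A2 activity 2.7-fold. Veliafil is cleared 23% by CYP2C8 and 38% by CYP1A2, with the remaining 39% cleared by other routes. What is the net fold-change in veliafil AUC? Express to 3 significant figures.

0.367

CYP2C8: 0.23 × 5.7 = 1.311
CYP1A2: 0.38 × 2.7 = 1.026
Other: 0.39 (unchanged)
CL_new/CL_old = 1.311 + 1.026 + 0.39 = 2.727.
AUC ∝ 1/CL: fold-change = 1 / 2.727 = 0.367.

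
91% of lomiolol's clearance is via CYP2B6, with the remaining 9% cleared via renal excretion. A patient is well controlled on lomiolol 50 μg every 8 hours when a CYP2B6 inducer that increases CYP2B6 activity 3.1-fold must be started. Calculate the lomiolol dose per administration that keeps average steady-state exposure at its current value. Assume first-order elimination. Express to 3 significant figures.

146 μg

The CYP2B6 pathway (91% of clearance) increases to 3.1× activity: 0.91 × 3.1 = 2.821.
Non-CYP routes (9%) are unchanged.
CL_new/CL_old = 2.821 + 0.09 = 2.911.
Css,avg = (dose rate)/CL, so holding Css fixed requires dose ∝ CL: 50 × 2.911 = 146 μg.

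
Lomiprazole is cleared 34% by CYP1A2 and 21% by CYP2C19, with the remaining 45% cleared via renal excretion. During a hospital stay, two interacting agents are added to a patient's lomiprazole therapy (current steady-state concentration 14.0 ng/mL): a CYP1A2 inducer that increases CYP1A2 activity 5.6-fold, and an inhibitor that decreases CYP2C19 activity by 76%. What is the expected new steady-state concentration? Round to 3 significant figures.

5.82 ng/mL

The CYP1A2 pathway (34% of clearance) increases to 5.6× activity: 0.34 × 5.6 = 1.904.
The CYP2C19 pathway (21% of clearance) drops to 0.24× activity: 0.21 × 0.24 = 0.0504.
The remaining 45% of clearance is unaffected.
New clearance relative to baseline: 1.904 + 0.0504 + 0.45 = 2.4044.
Steady-state concentration ∝ 1/CL: new value = 14.0 / 2.4044 = 5.82 ng/mL.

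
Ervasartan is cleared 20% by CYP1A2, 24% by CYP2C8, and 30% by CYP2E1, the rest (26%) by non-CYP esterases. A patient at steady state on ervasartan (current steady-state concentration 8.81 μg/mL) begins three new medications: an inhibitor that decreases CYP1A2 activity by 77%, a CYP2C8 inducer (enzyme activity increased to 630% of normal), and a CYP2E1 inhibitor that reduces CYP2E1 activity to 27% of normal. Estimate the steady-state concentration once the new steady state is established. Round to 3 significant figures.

The CYP1A2 pathway (20% of clearance) falls to 0.23× activity: 0.2 × 0.23 = 0.046.
The CYP2C8 pathway (24% of clearance) increases to 6.3× activity: 0.24 × 6.3 = 1.512.
The CYP2E1 pathway (30% of clearance) drops to 0.27× activity: 0.3 × 0.27 = 0.081.
The remaining 26% of clearance is unaffected.
Relative clearance = 0.046 + 1.512 + 0.081 + 0.26 = 1.899.
Dividing the baseline by the relative clearance: 8.81 / 1.899 = 4.64 μg/mL.

4.64 μg/mL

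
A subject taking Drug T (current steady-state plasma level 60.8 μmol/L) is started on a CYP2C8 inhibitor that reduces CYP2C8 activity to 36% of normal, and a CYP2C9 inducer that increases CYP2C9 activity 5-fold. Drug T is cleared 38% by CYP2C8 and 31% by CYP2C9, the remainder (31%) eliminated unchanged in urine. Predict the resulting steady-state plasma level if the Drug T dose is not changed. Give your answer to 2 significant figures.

30 μmol/L

The CYP2C8 pathway (38% of clearance) falls to 0.36× activity: 0.38 × 0.36 = 0.1368.
The CYP2C9 pathway (31% of clearance) is boosted to 5× activity: 0.31 × 5 = 1.55.
The remaining 31% of clearance is unaffected.
New clearance relative to baseline: 0.1368 + 1.55 + 0.31 = 1.9968.
Steady-state plasma level ∝ 1/CL: new value = 60.8 / 1.9968 = 30 μmol/L.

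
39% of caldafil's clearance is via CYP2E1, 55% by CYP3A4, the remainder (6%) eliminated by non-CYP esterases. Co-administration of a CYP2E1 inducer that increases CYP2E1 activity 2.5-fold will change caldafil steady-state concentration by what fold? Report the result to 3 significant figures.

0.631

The CYP2E1 pathway (39% of clearance) rises to 2.5× activity: 0.39 × 2.5 = 0.975.
CYP3A4 (55%) and the residual 6% are unaffected.
Relative clearance = 0.975 + 0.55 + 0.06 = 1.585.
Steady-state concentration is inversely proportional to clearance, so the fold-change is 1 / 1.585 = 0.631.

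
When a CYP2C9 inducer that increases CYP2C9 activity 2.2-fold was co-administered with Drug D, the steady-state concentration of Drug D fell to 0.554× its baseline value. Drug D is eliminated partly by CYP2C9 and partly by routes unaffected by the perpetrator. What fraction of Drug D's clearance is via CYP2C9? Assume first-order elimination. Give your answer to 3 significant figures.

Let x = fm,CYP2C9. Because steady-state concentration ∝ 1/CL, relative clearance rose to 1/0.554 = 1.805.
Only the CYP2C9 route changed, so 1.805 = x·2.2 + (1 − x), giving x = 0.671.

0.671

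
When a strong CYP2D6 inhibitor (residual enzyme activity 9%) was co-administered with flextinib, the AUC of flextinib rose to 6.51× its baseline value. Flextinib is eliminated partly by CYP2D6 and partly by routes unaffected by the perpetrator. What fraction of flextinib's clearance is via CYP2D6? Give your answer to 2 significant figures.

CL'/CL = 1 / 6.51 = 0.1536
0.09·fm + (1 − fm) = 0.1536
fm = (0.1536 − 1) / (0.09 − 1) = 0.93

0.93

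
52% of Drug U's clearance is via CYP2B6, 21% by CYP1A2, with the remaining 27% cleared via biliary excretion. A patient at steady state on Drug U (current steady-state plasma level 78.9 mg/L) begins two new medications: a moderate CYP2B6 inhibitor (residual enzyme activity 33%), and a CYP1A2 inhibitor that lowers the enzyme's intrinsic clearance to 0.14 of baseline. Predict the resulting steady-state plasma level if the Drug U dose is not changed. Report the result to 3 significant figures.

168 mg/L

The CYP2B6 pathway (52% of clearance) falls to 0.33× activity: 0.52 × 0.33 = 0.1716.
The CYP1A2 pathway (21% of clearance) drops to 0.14× activity: 0.21 × 0.14 = 0.0294.
The remaining 27% of clearance is unaffected.
Relative clearance = 0.1716 + 0.0294 + 0.27 = 0.471.
New steady-state plasma level = 78.9 / 0.471 = 168 mg/L (concentration scales inversely with clearance).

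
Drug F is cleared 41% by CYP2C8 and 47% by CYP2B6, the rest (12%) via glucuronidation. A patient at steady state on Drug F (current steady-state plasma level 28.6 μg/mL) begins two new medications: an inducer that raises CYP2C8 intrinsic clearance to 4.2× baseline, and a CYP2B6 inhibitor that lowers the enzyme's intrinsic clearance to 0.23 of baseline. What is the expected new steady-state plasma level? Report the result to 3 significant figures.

14.7 μg/mL

The CYP2C8 pathway (41% of clearance) rises to 4.2× activity: 0.41 × 4.2 = 1.722.
The CYP2B6 pathway (47% of clearance) is reduced to 0.23× activity: 0.47 × 0.23 = 0.1081.
The remaining 12% of clearance is unaffected.
Relative clearance = 1.722 + 0.1081 + 0.12 = 1.9501.
Steady-state plasma level ∝ 1/CL: new value = 28.6 / 1.9501 = 14.7 μg/mL.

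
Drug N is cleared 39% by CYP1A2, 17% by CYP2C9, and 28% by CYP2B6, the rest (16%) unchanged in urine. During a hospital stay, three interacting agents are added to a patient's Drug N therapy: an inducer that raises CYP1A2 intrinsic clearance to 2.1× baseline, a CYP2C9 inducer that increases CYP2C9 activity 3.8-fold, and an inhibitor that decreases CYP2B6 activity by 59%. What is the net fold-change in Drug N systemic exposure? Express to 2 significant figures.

The CYP1A2 pathway (39% of clearance) is boosted to 2.1× activity: 0.39 × 2.1 = 0.819.
The CYP2C9 pathway (17% of clearance) is boosted to 3.8× activity: 0.17 × 3.8 = 0.646.
The CYP2B6 pathway (28% of clearance) falls to 0.41× activity: 0.28 × 0.41 = 0.1148.
Non-CYP routes (16%) are unchanged.
New clearance relative to baseline: 0.819 + 0.646 + 0.1148 + 0.16 = 1.7398.
Systemic exposure ∝ 1/CL: fold-change = 1 / 1.7398 = 0.57.

0.57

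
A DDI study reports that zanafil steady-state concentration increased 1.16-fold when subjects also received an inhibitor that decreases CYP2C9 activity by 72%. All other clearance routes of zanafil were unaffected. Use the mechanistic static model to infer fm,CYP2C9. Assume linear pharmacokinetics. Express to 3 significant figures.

0.192

Let fm be the CYP2C9 fraction. New clearance relative to baseline = fm × 0.28 + (1 − fm).
Steady-state concentration ratio = 1 / (new CL fraction), so new CL fraction = 1 / 1.16 = 0.8621.
fm × 0.28 + 1 − fm = 0.8621  ⇒  fm × (0.28 − 1) = −0.1379  ⇒  fm = 0.192.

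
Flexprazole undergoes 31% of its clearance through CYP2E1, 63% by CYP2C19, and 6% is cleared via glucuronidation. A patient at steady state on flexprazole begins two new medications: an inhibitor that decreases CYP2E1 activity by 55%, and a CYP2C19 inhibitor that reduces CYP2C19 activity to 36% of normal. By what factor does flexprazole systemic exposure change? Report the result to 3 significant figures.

2.35

The CYP2E1 pathway (31% of clearance) falls to 0.45× activity: 0.31 × 0.45 = 0.1395.
The CYP2C19 pathway (63% of clearance) drops to 0.36× activity: 0.63 × 0.36 = 0.2268.
Non-CYP routes (6%) are unchanged.
CL_new/CL_old = 0.1395 + 0.2268 + 0.06 = 0.4263.
Because systemic exposure varies inversely with clearance, the combined effect is 1 / 0.4263 = 2.35.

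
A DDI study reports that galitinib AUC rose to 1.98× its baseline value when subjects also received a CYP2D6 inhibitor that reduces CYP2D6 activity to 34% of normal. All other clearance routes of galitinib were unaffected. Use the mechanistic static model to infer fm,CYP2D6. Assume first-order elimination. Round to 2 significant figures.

CL'/CL = 1 / 1.98 = 0.5051
0.34·fm + (1 − fm) = 0.5051
fm = (0.5051 − 1) / (0.34 − 1) = 0.75

0.75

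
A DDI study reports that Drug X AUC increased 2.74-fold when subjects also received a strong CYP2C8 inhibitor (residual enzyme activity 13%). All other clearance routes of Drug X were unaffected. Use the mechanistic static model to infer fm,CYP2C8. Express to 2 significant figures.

0.73

Let fm be the CYP2C8 fraction. New clearance relative to baseline = fm × 0.13 + (1 − fm).
AUC ratio = 1 / (new CL fraction), so new CL fraction = 1 / 2.74 = 0.365.
fm × 0.13 + 1 − fm = 0.365  ⇒  fm × (0.13 − 1) = −0.635  ⇒  fm = 0.73.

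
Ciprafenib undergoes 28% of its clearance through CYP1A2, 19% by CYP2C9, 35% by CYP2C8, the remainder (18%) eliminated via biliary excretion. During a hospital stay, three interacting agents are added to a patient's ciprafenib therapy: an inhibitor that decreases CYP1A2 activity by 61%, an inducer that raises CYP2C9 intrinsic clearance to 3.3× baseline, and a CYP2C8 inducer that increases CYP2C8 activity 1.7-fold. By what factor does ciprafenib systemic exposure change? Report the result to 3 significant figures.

The CYP1A2 pathway (28% of clearance) is reduced to 0.39× activity: 0.28 × 0.39 = 0.1092.
The CYP2C9 pathway (19% of clearance) is boosted to 3.3× activity: 0.19 × 3.3 = 0.627.
The CYP2C8 pathway (35% of clearance) rises to 1.7× activity: 0.35 × 1.7 = 0.595.
Non-CYP routes (18%) are unchanged.
CL_new/CL_old = 0.1092 + 0.627 + 0.595 + 0.18 = 1.5112.
Because systemic exposure varies inversely with clearance, the combined effect is 1 / 1.5112 = 0.662.

0.662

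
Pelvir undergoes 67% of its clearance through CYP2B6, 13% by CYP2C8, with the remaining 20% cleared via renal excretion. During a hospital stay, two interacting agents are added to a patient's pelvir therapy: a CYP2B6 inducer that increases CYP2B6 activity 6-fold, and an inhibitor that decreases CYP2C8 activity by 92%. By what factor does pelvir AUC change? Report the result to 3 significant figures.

The CYP2B6 pathway (67% of clearance) rises to 6× activity: 0.67 × 6 = 4.02.
The CYP2C8 pathway (13% of clearance) drops to 0.08× activity: 0.13 × 0.08 = 0.0104.
The remaining 20% of clearance is unaffected.
New clearance relative to baseline: 4.02 + 0.0104 + 0.2 = 4.2304.
Net AUC ratio = 1 / 4.2304 = 0.236.

0.236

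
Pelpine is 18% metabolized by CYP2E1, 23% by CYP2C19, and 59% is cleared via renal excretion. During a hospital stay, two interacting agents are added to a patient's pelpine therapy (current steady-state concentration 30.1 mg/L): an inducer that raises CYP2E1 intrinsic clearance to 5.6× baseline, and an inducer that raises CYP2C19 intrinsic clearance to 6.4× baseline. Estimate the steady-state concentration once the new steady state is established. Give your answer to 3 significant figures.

9.80 mg/L

CYP2E1: 0.18 × 5.6 = 1.008
CYP2C19: 0.23 × 6.4 = 1.472
Other: 0.59 (unchanged)
Relative clearance = 1.008 + 1.472 + 0.59 = 3.07.
Dividing the baseline by the relative clearance: 30.1 / 3.07 = 9.80 mg/L.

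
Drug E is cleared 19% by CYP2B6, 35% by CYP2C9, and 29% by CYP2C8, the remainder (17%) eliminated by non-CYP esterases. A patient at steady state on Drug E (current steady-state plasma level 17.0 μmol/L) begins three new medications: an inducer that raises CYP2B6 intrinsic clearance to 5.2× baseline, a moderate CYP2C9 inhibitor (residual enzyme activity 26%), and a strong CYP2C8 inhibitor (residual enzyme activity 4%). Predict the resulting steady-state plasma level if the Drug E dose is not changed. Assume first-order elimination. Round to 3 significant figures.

13.5 μmol/L

CYP2B6: 0.19 × 5.2 = 0.988
CYP2C9: 0.35 × 0.26 = 0.091
CYP2C8: 0.29 × 0.04 = 0.0116
Other: 0.17 (unchanged)
Relative clearance = 0.988 + 0.091 + 0.0116 + 0.17 = 1.2606.
Dividing the baseline by the relative clearance: 17.0 / 1.2606 = 13.5 μmol/L.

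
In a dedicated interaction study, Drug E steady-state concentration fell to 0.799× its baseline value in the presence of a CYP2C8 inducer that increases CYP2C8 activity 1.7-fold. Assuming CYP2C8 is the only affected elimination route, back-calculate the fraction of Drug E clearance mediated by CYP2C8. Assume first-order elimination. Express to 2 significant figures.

0.36

CL'/CL = 1 / 0.799 = 1.252
1.7·fm + (1 − fm) = 1.252
fm = (1.252 − 1) / (1.7 − 1) = 0.36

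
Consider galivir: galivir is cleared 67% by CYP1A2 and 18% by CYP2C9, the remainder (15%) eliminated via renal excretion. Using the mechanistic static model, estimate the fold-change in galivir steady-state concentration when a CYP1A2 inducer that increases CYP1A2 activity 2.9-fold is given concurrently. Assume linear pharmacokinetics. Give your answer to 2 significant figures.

The CYP1A2 pathway (67% of clearance) rises to 2.9× activity: 0.67 × 2.9 = 1.943.
CYP2C9 (18%) and the residual 15% are unaffected.
Relative clearance = 1.943 + 0.18 + 0.15 = 2.273.
Steady-state concentration is inversely proportional to clearance, so the fold-change is 1 / 2.273 = 0.44.

0.44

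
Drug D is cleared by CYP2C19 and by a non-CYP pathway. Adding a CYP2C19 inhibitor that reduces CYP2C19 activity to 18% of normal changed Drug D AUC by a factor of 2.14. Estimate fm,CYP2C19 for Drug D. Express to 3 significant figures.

CL'/CL = 1 / 2.14 = 0.4673
0.18·fm + (1 − fm) = 0.4673
fm = (0.4673 − 1) / (0.18 − 1) = 0.650

0.650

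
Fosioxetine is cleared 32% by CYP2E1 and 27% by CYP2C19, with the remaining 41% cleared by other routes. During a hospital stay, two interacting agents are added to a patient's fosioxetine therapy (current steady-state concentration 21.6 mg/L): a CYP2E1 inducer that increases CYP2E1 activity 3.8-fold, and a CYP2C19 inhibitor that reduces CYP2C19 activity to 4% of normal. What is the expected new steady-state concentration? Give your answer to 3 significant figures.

13.2 mg/L

The CYP2E1 pathway (32% of clearance) increases to 3.8× activity: 0.32 × 3.8 = 1.216.
The CYP2C19 pathway (27% of clearance) falls to 0.04× activity: 0.27 × 0.04 = 0.0108.
The remaining 41% of clearance is unaffected.
CL_new/CL_old = 1.216 + 0.0108 + 0.41 = 1.6368.
New steady-state concentration = 21.6 / 1.6368 = 13.2 mg/L (concentration scales inversely with clearance).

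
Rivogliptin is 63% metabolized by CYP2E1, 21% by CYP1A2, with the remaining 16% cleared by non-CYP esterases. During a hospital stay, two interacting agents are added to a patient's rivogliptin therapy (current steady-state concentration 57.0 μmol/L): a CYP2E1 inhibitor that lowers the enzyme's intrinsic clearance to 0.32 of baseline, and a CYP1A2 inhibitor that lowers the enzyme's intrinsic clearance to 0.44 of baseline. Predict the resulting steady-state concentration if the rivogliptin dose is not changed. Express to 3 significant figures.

The CYP2E1 pathway (63% of clearance) drops to 0.32× activity: 0.63 × 0.32 = 0.2016.
The CYP1A2 pathway (21% of clearance) is reduced to 0.44× activity: 0.21 × 0.44 = 0.0924.
Non-CYP routes (16%) are unchanged.
Relative clearance = 0.2016 + 0.0924 + 0.16 = 0.454.
Dividing the baseline by the relative clearance: 57.0 / 0.454 = 126 μmol/L.

126 μmol/L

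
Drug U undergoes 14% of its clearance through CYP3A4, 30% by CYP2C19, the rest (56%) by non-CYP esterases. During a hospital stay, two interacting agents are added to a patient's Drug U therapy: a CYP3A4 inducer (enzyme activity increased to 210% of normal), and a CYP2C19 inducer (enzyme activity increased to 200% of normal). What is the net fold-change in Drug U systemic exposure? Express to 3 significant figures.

0.688

The CYP3A4 pathway (14% of clearance) rises to 2.1× activity: 0.14 × 2.1 = 0.294.
The CYP2C19 pathway (30% of clearance) increases to 2× activity: 0.3 × 2 = 0.6.
The remaining 56% of clearance is unaffected.
New clearance relative to baseline: 0.294 + 0.6 + 0.56 = 1.454.
Systemic exposure ∝ 1/CL: fold-change = 1 / 1.454 = 0.688.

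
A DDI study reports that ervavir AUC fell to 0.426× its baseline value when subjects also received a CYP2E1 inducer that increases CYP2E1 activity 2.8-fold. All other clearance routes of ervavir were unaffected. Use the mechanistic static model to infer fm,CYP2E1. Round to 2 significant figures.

0.75

Write x for the fraction cleared via CYP2E1. The observed AUC change means clearance rose to 1/0.426 = 2.347 of baseline.
Setting x·2.8 + (1 − x) = 2.347 and solving: x = (2.347 − 1)/(2.8 − 1) = 0.75.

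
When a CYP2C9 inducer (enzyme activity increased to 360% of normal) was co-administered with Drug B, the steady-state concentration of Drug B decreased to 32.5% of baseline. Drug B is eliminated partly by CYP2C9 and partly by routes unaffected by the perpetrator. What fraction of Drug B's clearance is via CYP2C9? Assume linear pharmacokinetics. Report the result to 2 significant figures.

0.80

Write x for the fraction cleared via CYP2C9. The observed steady-state concentration change means clearance rose to 1/0.325 = 3.077 of baseline.
Setting x·3.6 + (1 − x) = 3.077 and solving: x = (3.077 − 1)/(3.6 − 1) = 0.80.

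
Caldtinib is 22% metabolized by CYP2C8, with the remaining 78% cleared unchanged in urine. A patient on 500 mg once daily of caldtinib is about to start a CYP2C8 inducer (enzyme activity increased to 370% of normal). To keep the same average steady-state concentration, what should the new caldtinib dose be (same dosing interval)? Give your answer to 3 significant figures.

797 mg

The CYP2C8 pathway (22% of clearance) rises to 3.7× activity: 0.22 × 3.7 = 0.814.
Non-CYP routes (78%) are unchanged.
New clearance relative to baseline: 0.814 + 0.78 = 1.594.
To maintain the same steady-state level, dose must scale with clearance: new dose = 500 × 1.594 = 797 mg.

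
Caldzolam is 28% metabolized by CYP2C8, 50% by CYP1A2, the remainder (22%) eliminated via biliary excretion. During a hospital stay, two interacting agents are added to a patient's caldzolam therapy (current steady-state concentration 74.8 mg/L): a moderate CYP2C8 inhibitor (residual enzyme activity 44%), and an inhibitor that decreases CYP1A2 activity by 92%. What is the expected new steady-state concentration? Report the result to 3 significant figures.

The CYP2C8 pathway (28% of clearance) drops to 0.44× activity: 0.28 × 0.44 = 0.1232.
The CYP1A2 pathway (50% of clearance) falls to 0.08× activity: 0.5 × 0.08 = 0.04.
Non-CYP routes (22%) are unchanged.
CL_new/CL_old = 0.1232 + 0.04 + 0.22 = 0.3832.
Steady-state concentration ∝ 1/CL: new value = 74.8 / 0.3832 = 195 mg/L.

195 mg/L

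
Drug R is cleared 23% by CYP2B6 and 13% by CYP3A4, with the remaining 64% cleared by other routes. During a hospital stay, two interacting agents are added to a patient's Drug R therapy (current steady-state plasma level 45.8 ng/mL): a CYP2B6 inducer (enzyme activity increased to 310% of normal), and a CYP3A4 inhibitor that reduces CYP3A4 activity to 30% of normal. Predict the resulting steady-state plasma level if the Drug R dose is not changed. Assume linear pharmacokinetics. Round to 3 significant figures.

32.9 ng/mL

The CYP2B6 pathway (23% of clearance) is boosted to 3.1× activity: 0.23 × 3.1 = 0.713.
The CYP3A4 pathway (13% of clearance) drops to 0.3× activity: 0.13 × 0.3 = 0.039.
Non-CYP routes (64%) are unchanged.
New clearance relative to baseline: 0.713 + 0.039 + 0.64 = 1.392.
New steady-state plasma level = 45.8 / 1.392 = 32.9 ng/mL (concentration scales inversely with clearance).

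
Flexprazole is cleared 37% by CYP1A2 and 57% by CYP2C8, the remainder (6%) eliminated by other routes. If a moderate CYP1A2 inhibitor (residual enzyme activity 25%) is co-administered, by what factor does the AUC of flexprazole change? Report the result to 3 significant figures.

1.38

The CYP1A2 pathway (37% of clearance) is reduced to 0.25× activity: 0.37 × 0.25 = 0.0925.
CYP2C8 (57%) and the residual 6% are unaffected.
New clearance relative to baseline: 0.0925 + 0.57 + 0.06 = 0.7225.
AUC ratio = CL_old/CL_new = 1 / 0.7225 = 1.38.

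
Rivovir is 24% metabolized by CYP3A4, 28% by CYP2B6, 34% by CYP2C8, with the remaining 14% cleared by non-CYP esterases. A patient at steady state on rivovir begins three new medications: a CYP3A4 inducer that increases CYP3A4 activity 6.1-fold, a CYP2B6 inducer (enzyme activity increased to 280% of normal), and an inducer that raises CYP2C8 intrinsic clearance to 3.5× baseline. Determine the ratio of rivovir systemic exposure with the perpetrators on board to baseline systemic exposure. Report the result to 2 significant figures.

0.28

The CYP3A4 pathway (24% of clearance) increases to 6.1× activity: 0.24 × 6.1 = 1.464.
The CYP2B6 pathway (28% of clearance) rises to 2.8× activity: 0.28 × 2.8 = 0.784.
The CYP2C8 pathway (34% of clearance) is boosted to 3.5× activity: 0.34 × 3.5 = 1.19.
Non-CYP routes (14%) are unchanged.
New clearance relative to baseline: 1.464 + 0.784 + 1.19 + 0.14 = 3.578.
Because systemic exposure varies inversely with clearance, the combined effect is 1 / 3.578 = 0.28.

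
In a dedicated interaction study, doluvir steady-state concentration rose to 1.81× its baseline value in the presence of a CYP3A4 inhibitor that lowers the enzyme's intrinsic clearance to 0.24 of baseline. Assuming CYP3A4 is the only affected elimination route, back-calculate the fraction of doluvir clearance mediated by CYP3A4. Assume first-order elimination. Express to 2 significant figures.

0.59

CL'/CL = 1 / 1.81 = 0.5525
0.24·fm + (1 − fm) = 0.5525
fm = (0.5525 − 1) / (0.24 − 1) = 0.59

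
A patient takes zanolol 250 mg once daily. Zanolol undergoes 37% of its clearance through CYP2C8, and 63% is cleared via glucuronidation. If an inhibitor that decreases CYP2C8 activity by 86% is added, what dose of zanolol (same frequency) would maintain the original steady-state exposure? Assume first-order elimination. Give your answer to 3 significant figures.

170 mg

The CYP2C8 pathway (37% of clearance) drops to 0.14× activity: 0.37 × 0.14 = 0.0518.
Non-CYP routes (63%) are unchanged.
CL_new/CL_old = 0.0518 + 0.63 = 0.6818.
Exposure is unchanged when dose changes in proportion to clearance. New dose = 250 mg × 0.6818 = 170 mg.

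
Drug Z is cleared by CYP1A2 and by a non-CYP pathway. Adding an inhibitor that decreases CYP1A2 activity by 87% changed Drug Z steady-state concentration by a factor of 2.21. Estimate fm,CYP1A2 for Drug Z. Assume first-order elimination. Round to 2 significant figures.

0.63

CL'/CL = 1 / 2.21 = 0.4525
0.13·fm + (1 − fm) = 0.4525
fm = (0.4525 − 1) / (0.13 − 1) = 0.63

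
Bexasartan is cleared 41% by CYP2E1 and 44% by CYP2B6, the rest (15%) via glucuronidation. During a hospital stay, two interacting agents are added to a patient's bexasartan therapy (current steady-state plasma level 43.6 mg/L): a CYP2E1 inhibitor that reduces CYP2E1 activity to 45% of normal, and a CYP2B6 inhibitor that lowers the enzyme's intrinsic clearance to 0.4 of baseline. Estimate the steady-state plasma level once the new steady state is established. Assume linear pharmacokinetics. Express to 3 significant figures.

The CYP2E1 pathway (41% of clearance) is reduced to 0.45× activity: 0.41 × 0.45 = 0.1845.
The CYP2B6 pathway (44% of clearance) drops to 0.4× activity: 0.44 × 0.4 = 0.176.
Non-CYP routes (15%) are unchanged.
New clearance relative to baseline: 0.1845 + 0.176 + 0.15 = 0.5105.
Dividing the baseline by the relative clearance: 43.6 / 0.5105 = 85.4 mg/L.

85.4 mg/L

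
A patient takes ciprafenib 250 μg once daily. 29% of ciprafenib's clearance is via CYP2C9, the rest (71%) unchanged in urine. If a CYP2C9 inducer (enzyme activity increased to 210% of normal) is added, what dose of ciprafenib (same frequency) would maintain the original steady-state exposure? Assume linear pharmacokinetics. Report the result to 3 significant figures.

330 μg

The CYP2C9 pathway (29% of clearance) rises to 2.1× activity: 0.29 × 2.1 = 0.609.
The remaining 71% of clearance is unaffected.
Relative clearance = 0.609 + 0.71 = 1.319.
Exposure is unchanged when dose changes in proportion to clearance. New dose = 250 μg × 1.319 = 330 μg.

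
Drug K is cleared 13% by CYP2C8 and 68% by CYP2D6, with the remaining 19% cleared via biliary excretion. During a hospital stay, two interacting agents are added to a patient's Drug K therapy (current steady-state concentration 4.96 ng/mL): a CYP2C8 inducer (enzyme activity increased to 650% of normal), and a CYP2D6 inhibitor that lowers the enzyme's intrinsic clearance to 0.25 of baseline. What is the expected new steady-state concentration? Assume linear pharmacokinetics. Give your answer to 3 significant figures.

4.12 ng/mL

CYP2C8: 0.13 × 6.5 = 0.845
CYP2D6: 0.68 × 0.25 = 0.17
Other: 0.19 (unchanged)
Relative clearance = 0.845 + 0.17 + 0.19 = 1.205.
Dividing the baseline by the relative clearance: 4.96 / 1.205 = 4.12 ng/mL.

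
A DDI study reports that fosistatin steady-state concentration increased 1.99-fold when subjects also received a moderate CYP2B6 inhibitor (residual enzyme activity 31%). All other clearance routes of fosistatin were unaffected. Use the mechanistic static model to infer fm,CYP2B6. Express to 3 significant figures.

0.721

Let fm be the CYP2B6 fraction. New clearance relative to baseline = fm × 0.31 + (1 − fm).
Steady-state concentration ratio = 1 / (new CL fraction), so new CL fraction = 1 / 1.99 = 0.5025.
fm × 0.31 + 1 − fm = 0.5025  ⇒  fm × (0.31 − 1) = −0.4975  ⇒  fm = 0.721.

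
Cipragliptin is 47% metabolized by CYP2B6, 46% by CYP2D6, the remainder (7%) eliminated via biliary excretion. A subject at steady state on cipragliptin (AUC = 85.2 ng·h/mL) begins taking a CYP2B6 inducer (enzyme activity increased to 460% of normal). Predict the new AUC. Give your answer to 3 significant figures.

CYP2B6: 0.47 × 4.6 = 2.162
CYP2D6: 0.46 (unchanged)
Other: 0.07 (unchanged)
Relative clearance = 2.162 + 0.46 + 0.07 = 2.692.
New AUC = baseline ÷ relative clearance = 85.2 / 2.692 = 31.6 ng·h/mL.

31.6 ng·h/mL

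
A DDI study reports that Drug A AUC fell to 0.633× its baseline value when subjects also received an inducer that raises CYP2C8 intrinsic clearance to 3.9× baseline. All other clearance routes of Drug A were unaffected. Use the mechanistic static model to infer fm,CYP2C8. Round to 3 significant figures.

Call the CYP2C8 fraction fm. After the interaction, CL_new/CL_old = fm × 3.9 + (1 − fm).
AUC ratio = 1 / (new CL fraction), so new CL fraction = 1 / 0.633 = 1.58.
fm × 3.9 + 1 − fm = 1.58  ⇒  fm × (3.9 − 1) = 0.5798  ⇒  fm = 0.200.

0.200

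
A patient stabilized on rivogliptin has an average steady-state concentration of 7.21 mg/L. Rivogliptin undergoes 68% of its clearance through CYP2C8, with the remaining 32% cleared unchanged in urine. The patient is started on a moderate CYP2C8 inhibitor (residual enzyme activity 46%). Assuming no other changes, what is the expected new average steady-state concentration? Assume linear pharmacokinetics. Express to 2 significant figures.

The CYP2C8 pathway (68% of clearance) is reduced to 0.46× activity: 0.68 × 0.46 = 0.3128.
Non-CYP routes (32%) are unchanged.
New clearance relative to baseline: 0.3128 + 0.32 = 0.6328.
Average steady-state concentration ∝ 1/CL, so new value = 7.21 / 0.6328 = 11 mg/L.

11 mg/L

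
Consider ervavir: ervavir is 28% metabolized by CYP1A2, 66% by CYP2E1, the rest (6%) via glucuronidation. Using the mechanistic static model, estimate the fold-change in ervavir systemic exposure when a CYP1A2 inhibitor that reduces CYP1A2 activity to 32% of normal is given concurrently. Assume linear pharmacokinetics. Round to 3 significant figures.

1.24

The CYP1A2 pathway (28% of clearance) drops to 0.32× activity: 0.28 × 0.32 = 0.0896.
CYP2E1 (66%) and the residual 6% are unaffected.
CL_new/CL_old = 0.0896 + 0.66 + 0.06 = 0.8096.
Since systemic exposure ∝ 1/CL, the ratio is 1 / 0.8096 = 1.24.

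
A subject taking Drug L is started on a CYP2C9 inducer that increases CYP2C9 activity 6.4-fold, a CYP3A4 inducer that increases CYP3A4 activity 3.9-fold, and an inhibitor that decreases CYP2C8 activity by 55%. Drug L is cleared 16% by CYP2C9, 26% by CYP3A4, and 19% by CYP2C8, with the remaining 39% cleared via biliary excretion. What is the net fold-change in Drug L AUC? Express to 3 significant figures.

The CYP2C9 pathway (16% of clearance) increases to 6.4× activity: 0.16 × 6.4 = 1.024.
The CYP3A4 pathway (26% of clearance) increases to 3.9× activity: 0.26 × 3.9 = 1.014.
The CYP2C8 pathway (19% of clearance) is reduced to 0.45× activity: 0.19 × 0.45 = 0.0855.
The remaining 39% of clearance is unaffected.
CL_new/CL_old = 1.024 + 1.014 + 0.0855 + 0.39 = 2.5135.
AUC ∝ 1/CL: fold-change = 1 / 2.5135 = 0.398.

0.398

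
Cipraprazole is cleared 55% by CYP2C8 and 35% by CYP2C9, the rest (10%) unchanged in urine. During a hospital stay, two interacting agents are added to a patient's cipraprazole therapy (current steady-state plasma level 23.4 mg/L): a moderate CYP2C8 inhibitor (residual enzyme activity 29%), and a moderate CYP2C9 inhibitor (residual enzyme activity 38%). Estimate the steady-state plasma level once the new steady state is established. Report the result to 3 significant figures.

CYP2C8: 0.55 × 0.29 = 0.1595
CYP2C9: 0.35 × 0.38 = 0.133
Other: 0.1 (unchanged)
New clearance relative to baseline: 0.1595 + 0.133 + 0.1 = 0.3925.
New steady-state plasma level = 23.4 / 0.3925 = 59.6 mg/L (concentration scales inversely with clearance).

59.6 mg/L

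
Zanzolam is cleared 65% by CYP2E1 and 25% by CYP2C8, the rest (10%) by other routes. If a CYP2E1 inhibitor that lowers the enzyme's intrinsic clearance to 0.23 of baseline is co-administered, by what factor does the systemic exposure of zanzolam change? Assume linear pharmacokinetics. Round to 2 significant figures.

The CYP2E1 pathway (65% of clearance) drops to 0.23× activity: 0.65 × 0.23 = 0.1495.
CYP2C8 (25%) and the residual 10% are unaffected.
Relative clearance = 0.1495 + 0.25 + 0.1 = 0.4995.
Systemic exposure is inversely proportional to clearance, so the fold-change is 1 / 0.4995 = 2.0.

2.0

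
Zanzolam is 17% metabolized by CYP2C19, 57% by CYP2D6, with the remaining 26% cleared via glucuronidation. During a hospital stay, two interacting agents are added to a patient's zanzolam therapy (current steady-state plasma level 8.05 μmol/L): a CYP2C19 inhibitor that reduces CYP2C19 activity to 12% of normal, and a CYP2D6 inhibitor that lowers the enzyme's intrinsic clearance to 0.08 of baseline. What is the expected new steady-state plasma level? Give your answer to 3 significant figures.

24.7 μmol/L

The CYP2C19 pathway (17% of clearance) falls to 0.12× activity: 0.17 × 0.12 = 0.0204.
The CYP2D6 pathway (57% of clearance) drops to 0.08× activity: 0.57 × 0.08 = 0.0456.
The remaining 26% of clearance is unaffected.
New clearance relative to baseline: 0.0204 + 0.0456 + 0.26 = 0.326.
New steady-state plasma level = 8.05 / 0.326 = 24.7 μmol/L (concentration scales inversely with clearance).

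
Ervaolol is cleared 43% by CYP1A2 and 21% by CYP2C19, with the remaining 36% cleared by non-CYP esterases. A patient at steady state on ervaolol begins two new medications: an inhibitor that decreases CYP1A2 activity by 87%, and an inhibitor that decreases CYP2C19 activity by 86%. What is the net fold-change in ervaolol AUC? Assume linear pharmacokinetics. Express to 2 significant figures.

The CYP1A2 pathway (43% of clearance) is reduced to 0.13× activity: 0.43 × 0.13 = 0.0559.
The CYP2C19 pathway (21% of clearance) falls to 0.14× activity: 0.21 × 0.14 = 0.0294.
Non-CYP routes (36%) are unchanged.
New clearance relative to baseline: 0.0559 + 0.0294 + 0.36 = 0.4453.
Because AUC varies inversely with clearance, the combined effect is 1 / 0.4453 = 2.2.

2.2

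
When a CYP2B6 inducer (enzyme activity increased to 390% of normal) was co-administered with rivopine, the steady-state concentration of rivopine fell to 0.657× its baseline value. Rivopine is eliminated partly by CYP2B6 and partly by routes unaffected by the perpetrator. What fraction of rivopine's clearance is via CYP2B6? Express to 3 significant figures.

0.180

Let x = fm,CYP2B6. Because steady-state concentration ∝ 1/CL, relative clearance rose to 1/0.657 = 1.522.
Setting x·3.9 + (1 − x) = 1.522 and solving: x = (1.522 − 1)/(3.9 − 1) = 0.180.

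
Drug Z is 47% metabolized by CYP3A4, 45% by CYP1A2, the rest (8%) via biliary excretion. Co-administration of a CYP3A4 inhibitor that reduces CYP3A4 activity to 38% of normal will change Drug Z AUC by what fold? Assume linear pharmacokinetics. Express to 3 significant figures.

1.41

CYP3A4: 0.47 × 0.38 = 0.1786
CYP1A2: 0.45 (unchanged)
Other: 0.08 (unchanged)
Relative clearance = 0.1786 + 0.45 + 0.08 = 0.7086.
AUC is inversely proportional to clearance, so the fold-change is 1 / 0.7086 = 1.41.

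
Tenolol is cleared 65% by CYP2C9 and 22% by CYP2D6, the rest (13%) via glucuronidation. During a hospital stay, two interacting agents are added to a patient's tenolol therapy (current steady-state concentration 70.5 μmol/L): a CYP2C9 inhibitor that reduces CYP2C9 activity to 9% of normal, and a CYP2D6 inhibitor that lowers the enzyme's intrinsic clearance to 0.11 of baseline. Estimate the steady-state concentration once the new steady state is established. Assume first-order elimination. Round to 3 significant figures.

CYP2C9: 0.65 × 0.09 = 0.0585
CYP2D6: 0.22 × 0.11 = 0.0242
Other: 0.13 (unchanged)
Relative clearance = 0.0585 + 0.0242 + 0.13 = 0.2127.
Dividing the baseline by the relative clearance: 70.5 / 0.2127 = 331 μmol/L.

331 μmol/L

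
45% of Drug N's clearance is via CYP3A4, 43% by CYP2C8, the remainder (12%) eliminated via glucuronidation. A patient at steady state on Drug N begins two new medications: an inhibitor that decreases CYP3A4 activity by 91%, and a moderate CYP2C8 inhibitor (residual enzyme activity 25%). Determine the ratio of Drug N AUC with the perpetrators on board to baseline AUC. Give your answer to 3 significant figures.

3.73

The CYP3A4 pathway (45% of clearance) is reduced to 0.09× activity: 0.45 × 0.09 = 0.0405.
The CYP2C8 pathway (43% of clearance) falls to 0.25× activity: 0.43 × 0.25 = 0.1075.
Non-CYP routes (12%) are unchanged.
CL_new/CL_old = 0.0405 + 0.1075 + 0.12 = 0.268.
AUC ∝ 1/CL: fold-change = 1 / 0.268 = 3.73.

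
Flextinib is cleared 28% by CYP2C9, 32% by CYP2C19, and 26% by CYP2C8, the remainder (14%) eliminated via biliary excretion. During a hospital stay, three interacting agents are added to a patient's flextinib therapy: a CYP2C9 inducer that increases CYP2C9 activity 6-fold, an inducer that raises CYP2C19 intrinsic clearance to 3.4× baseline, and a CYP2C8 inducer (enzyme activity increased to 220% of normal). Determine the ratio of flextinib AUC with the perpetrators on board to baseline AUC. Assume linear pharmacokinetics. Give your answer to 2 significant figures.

The CYP2C9 pathway (28% of clearance) rises to 6× activity: 0.28 × 6 = 1.68.
The CYP2C19 pathway (32% of clearance) increases to 3.4× activity: 0.32 × 3.4 = 1.088.
The CYP2C8 pathway (26% of clearance) is boosted to 2.2× activity: 0.26 × 2.2 = 0.572.
Non-CYP routes (14%) are unchanged.
Relative clearance = 1.68 + 1.088 + 0.572 + 0.14 = 3.48.
Because AUC varies inversely with clearance, the combined effect is 1 / 3.48 = 0.29.

0.29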